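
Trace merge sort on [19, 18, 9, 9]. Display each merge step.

Divide and conquer:
  Merge [19] + [18] -> [18, 19]
  Merge [9] + [9] -> [9, 9]
  Merge [18, 19] + [9, 9] -> [9, 9, 18, 19]


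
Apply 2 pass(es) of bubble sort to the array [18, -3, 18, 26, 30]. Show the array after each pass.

After pass 1: [-3, 18, 18, 26, 30] (1 swaps)
After pass 2: [-3, 18, 18, 26, 30] (0 swaps)
Total swaps: 1


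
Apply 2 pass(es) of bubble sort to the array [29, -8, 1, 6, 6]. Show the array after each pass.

After pass 1: [-8, 1, 6, 6, 29] (4 swaps)
After pass 2: [-8, 1, 6, 6, 29] (0 swaps)
Total swaps: 4


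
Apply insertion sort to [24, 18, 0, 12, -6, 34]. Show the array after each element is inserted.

First element 24 is already 'sorted'
Insert 18: shifted 1 elements -> [18, 24, 0, 12, -6, 34]
Insert 0: shifted 2 elements -> [0, 18, 24, 12, -6, 34]
Insert 12: shifted 2 elements -> [0, 12, 18, 24, -6, 34]
Insert -6: shifted 4 elements -> [-6, 0, 12, 18, 24, 34]
Insert 34: shifted 0 elements -> [-6, 0, 12, 18, 24, 34]


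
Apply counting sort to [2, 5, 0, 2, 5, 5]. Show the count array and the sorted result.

Count array: [1, 0, 2, 0, 0, 3]
(count[i] = number of elements equal to i)
Cumulative count: [1, 1, 3, 3, 3, 6]
Sorted: [0, 2, 2, 5, 5, 5]


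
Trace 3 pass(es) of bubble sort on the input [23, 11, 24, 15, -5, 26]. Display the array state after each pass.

After pass 1: [11, 23, 15, -5, 24, 26] (3 swaps)
After pass 2: [11, 15, -5, 23, 24, 26] (2 swaps)
After pass 3: [11, -5, 15, 23, 24, 26] (1 swaps)
Total swaps: 6


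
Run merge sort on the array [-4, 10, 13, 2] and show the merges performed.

Divide and conquer:
  Merge [-4] + [10] -> [-4, 10]
  Merge [13] + [2] -> [2, 13]
  Merge [-4, 10] + [2, 13] -> [-4, 2, 10, 13]


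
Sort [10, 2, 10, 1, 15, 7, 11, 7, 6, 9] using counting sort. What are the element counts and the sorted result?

Count array: [0, 1, 1, 0, 0, 0, 1, 2, 0, 1, 2, 1, 0, 0, 0, 1]
(count[i] = number of elements equal to i)
Cumulative count: [0, 1, 2, 2, 2, 2, 3, 5, 5, 6, 8, 9, 9, 9, 9, 10]
Sorted: [1, 2, 6, 7, 7, 9, 10, 10, 11, 15]


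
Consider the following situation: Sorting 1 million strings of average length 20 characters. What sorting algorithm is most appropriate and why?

Best choice: MSD radix sort or Mergesort
Reason: MSD radix sort is a non-comparison sort that buckets the strings by successive character positions, running in time proportional to the total number of characters examined rather than O(n log n) string comparisons; mergesort is a stable O(n log n)-comparison alternative that works for arbitrary variable-length keys


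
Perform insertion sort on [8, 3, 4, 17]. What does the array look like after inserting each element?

First element 8 is already 'sorted'
Insert 3: shifted 1 elements -> [3, 8, 4, 17]
Insert 4: shifted 1 elements -> [3, 4, 8, 17]
Insert 17: shifted 0 elements -> [3, 4, 8, 17]


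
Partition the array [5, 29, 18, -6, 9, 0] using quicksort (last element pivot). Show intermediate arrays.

Partition 1: pivot=0 at index 1 -> [-6, 0, 18, 5, 9, 29]
Partition 2: pivot=29 at index 5 -> [-6, 0, 18, 5, 9, 29]
Partition 3: pivot=9 at index 3 -> [-6, 0, 5, 9, 18, 29]


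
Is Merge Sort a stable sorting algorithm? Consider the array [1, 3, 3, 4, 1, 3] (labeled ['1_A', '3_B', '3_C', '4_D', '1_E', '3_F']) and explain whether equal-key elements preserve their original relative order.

Trace Merge Sort on the labeled array (the key is the number; the letter only tracks identity):
  Merge [3_B] + [3_C] -> [3_B, 3_C]
  Merge [1_A] + [3_B, 3_C] -> [1_A, 3_B, 3_C]
  Merge [1_E] + [3_F] -> [1_E, 3_F]
  Merge [4_D] + [1_E, 3_F] -> [1_E, 3_F, 4_D]
  Merge [1_A, 3_B, 3_C] + [1_E, 3_F, 4_D] -> [1_A, 1_E, 3_B, 3_C, 3_F, 4_D]
Final order: [1_A, 1_E, 3_B, 3_C, 3_F, 4_D]
Equal keys:
  value 1: originally 1_A, 1_E; after sorting 1_A, 1_E -> order preserved
  value 3: originally 3_B, 3_C, 3_F; after sorting 3_B, 3_C, 3_F -> order preserved
All equal keys kept their original relative order. Merge Sort is stable: when the heads of the two halves are equal the merge takes from the left half first.
Answer: Stable


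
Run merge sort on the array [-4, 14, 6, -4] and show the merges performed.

Divide and conquer:
  Merge [-4] + [14] -> [-4, 14]
  Merge [6] + [-4] -> [-4, 6]
  Merge [-4, 14] + [-4, 6] -> [-4, -4, 6, 14]


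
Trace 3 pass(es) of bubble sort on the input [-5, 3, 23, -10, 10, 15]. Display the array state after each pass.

After pass 1: [-5, 3, -10, 10, 15, 23] (3 swaps)
After pass 2: [-5, -10, 3, 10, 15, 23] (1 swaps)
After pass 3: [-10, -5, 3, 10, 15, 23] (1 swaps)
Total swaps: 5


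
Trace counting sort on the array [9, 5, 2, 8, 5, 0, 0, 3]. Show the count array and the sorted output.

Count array: [2, 0, 1, 1, 0, 2, 0, 0, 1, 1]
(count[i] = number of elements equal to i)
Cumulative count: [2, 2, 3, 4, 4, 6, 6, 6, 7, 8]
Sorted: [0, 0, 2, 3, 5, 5, 8, 9]


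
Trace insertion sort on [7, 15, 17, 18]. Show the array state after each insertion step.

First element 7 is already 'sorted'
Insert 15: shifted 0 elements -> [7, 15, 17, 18]
Insert 17: shifted 0 elements -> [7, 15, 17, 18]
Insert 18: shifted 0 elements -> [7, 15, 17, 18]


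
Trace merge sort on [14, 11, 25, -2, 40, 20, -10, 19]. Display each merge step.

Divide and conquer:
  Merge [14] + [11] -> [11, 14]
  Merge [25] + [-2] -> [-2, 25]
  Merge [11, 14] + [-2, 25] -> [-2, 11, 14, 25]
  Merge [40] + [20] -> [20, 40]
  Merge [-10] + [19] -> [-10, 19]
  Merge [20, 40] + [-10, 19] -> [-10, 19, 20, 40]
  Merge [-2, 11, 14, 25] + [-10, 19, 20, 40] -> [-10, -2, 11, 14, 19, 20, 25, 40]


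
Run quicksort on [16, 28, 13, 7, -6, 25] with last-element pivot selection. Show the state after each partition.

Partition 1: pivot=25 at index 4 -> [16, 13, 7, -6, 25, 28]
Partition 2: pivot=-6 at index 0 -> [-6, 13, 7, 16, 25, 28]
Partition 3: pivot=16 at index 3 -> [-6, 13, 7, 16, 25, 28]
Partition 4: pivot=7 at index 1 -> [-6, 7, 13, 16, 25, 28]


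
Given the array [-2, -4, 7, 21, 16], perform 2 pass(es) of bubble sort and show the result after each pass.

After pass 1: [-4, -2, 7, 16, 21] (2 swaps)
After pass 2: [-4, -2, 7, 16, 21] (0 swaps)
Total swaps: 2


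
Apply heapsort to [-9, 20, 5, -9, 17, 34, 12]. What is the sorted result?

Build heap: [34, 20, 12, -9, 17, 5, -9]
Extract 34: [20, 17, 12, -9, -9, 5, 34]
Extract 20: [17, 5, 12, -9, -9, 20, 34]
Extract 17: [12, 5, -9, -9, 17, 20, 34]
Extract 12: [5, -9, -9, 12, 17, 20, 34]
Extract 5: [-9, -9, 5, 12, 17, 20, 34]
Extract -9: [-9, -9, 5, 12, 17, 20, 34]


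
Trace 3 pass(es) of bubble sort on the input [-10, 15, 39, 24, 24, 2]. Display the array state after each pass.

After pass 1: [-10, 15, 24, 24, 2, 39] (3 swaps)
After pass 2: [-10, 15, 24, 2, 24, 39] (1 swaps)
After pass 3: [-10, 15, 2, 24, 24, 39] (1 swaps)
Total swaps: 5


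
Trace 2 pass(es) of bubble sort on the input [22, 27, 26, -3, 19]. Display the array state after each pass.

After pass 1: [22, 26, -3, 19, 27] (3 swaps)
After pass 2: [22, -3, 19, 26, 27] (2 swaps)
Total swaps: 5


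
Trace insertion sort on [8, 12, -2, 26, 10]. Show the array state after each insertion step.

First element 8 is already 'sorted'
Insert 12: shifted 0 elements -> [8, 12, -2, 26, 10]
Insert -2: shifted 2 elements -> [-2, 8, 12, 26, 10]
Insert 26: shifted 0 elements -> [-2, 8, 12, 26, 10]
Insert 10: shifted 2 elements -> [-2, 8, 10, 12, 26]


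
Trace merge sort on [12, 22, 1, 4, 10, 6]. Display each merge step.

Divide and conquer:
  Merge [22] + [1] -> [1, 22]
  Merge [12] + [1, 22] -> [1, 12, 22]
  Merge [10] + [6] -> [6, 10]
  Merge [4] + [6, 10] -> [4, 6, 10]
  Merge [1, 12, 22] + [4, 6, 10] -> [1, 4, 6, 10, 12, 22]


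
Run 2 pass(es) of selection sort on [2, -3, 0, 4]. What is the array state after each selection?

Pass 1: Select minimum -3 at index 1, swap -> [-3, 2, 0, 4]
Pass 2: Select minimum 0 at index 2, swap -> [-3, 0, 2, 4]


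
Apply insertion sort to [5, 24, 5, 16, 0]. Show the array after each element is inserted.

First element 5 is already 'sorted'
Insert 24: shifted 0 elements -> [5, 24, 5, 16, 0]
Insert 5: shifted 1 elements -> [5, 5, 24, 16, 0]
Insert 16: shifted 1 elements -> [5, 5, 16, 24, 0]
Insert 0: shifted 4 elements -> [0, 5, 5, 16, 24]


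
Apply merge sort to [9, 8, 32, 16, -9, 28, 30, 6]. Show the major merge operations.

Divide and conquer:
  Merge [9] + [8] -> [8, 9]
  Merge [32] + [16] -> [16, 32]
  Merge [8, 9] + [16, 32] -> [8, 9, 16, 32]
  Merge [-9] + [28] -> [-9, 28]
  Merge [30] + [6] -> [6, 30]
  Merge [-9, 28] + [6, 30] -> [-9, 6, 28, 30]
  Merge [8, 9, 16, 32] + [-9, 6, 28, 30] -> [-9, 6, 8, 9, 16, 28, 30, 32]


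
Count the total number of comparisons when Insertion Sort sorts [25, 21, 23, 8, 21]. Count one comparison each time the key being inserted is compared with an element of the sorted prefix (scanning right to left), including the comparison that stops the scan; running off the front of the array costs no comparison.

Insert 21: 25 > 21 (shift), reached front = 1 comparison(s) -> [21, 25, 23, 8, 21]
Insert 23: 25 > 23 (shift), 21 <= 23 (stop) = 2 comparison(s) -> [21, 23, 25, 8, 21]
Insert 8: 25 > 8 (shift), 23 > 8 (shift), 21 > 8 (shift), reached front = 3 comparison(s) -> [8, 21, 23, 25, 21]
Insert 21: 25 > 21 (shift), 23 > 21 (shift), 21 <= 21 (stop) = 3 comparison(s) -> [8, 21, 21, 23, 25]
Total comparisons: 1 + 2 + 3 + 3 = 9


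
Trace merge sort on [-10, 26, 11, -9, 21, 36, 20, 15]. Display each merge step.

Divide and conquer:
  Merge [-10] + [26] -> [-10, 26]
  Merge [11] + [-9] -> [-9, 11]
  Merge [-10, 26] + [-9, 11] -> [-10, -9, 11, 26]
  Merge [21] + [36] -> [21, 36]
  Merge [20] + [15] -> [15, 20]
  Merge [21, 36] + [15, 20] -> [15, 20, 21, 36]
  Merge [-10, -9, 11, 26] + [15, 20, 21, 36] -> [-10, -9, 11, 15, 20, 21, 26, 36]


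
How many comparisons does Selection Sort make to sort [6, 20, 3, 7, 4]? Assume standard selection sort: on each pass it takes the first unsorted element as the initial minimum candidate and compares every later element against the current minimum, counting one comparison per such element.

Pass 1: scan indices 1..4 for the minimum = 4 comparison(s); min is 3, place at index 0 -> [3, 20, 6, 7, 4]
Pass 2: scan indices 2..4 for the minimum = 3 comparison(s); min is 4, place at index 1 -> [3, 4, 6, 7, 20]
Pass 3: scan indices 3..4 for the minimum = 2 comparison(s); min is 6, place at index 2 -> [3, 4, 6, 7, 20]
Pass 4: scan indices 4..4 for the minimum = 1 comparison(s); min is 7, place at index 3 -> [3, 4, 6, 7, 20]
Selection sort always scans the whole unsorted suffix, so the count is (n-1) + (n-2) + ... + 1 = n(n-1)/2 = 5*4/2 = 10 regardless of the input order.
Total comparisons: 4 + 3 + 2 + 1 = 10


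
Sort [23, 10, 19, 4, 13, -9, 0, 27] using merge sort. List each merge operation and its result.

Divide and conquer:
  Merge [23] + [10] -> [10, 23]
  Merge [19] + [4] -> [4, 19]
  Merge [10, 23] + [4, 19] -> [4, 10, 19, 23]
  Merge [13] + [-9] -> [-9, 13]
  Merge [0] + [27] -> [0, 27]
  Merge [-9, 13] + [0, 27] -> [-9, 0, 13, 27]
  Merge [4, 10, 19, 23] + [-9, 0, 13, 27] -> [-9, 0, 4, 10, 13, 19, 23, 27]


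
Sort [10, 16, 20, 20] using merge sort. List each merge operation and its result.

Divide and conquer:
  Merge [10] + [16] -> [10, 16]
  Merge [20] + [20] -> [20, 20]
  Merge [10, 16] + [20, 20] -> [10, 16, 20, 20]


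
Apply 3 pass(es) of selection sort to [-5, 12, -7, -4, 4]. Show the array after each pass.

Pass 1: Select minimum -7 at index 2, swap -> [-7, 12, -5, -4, 4]
Pass 2: Select minimum -5 at index 2, swap -> [-7, -5, 12, -4, 4]
Pass 3: Select minimum -4 at index 3, swap -> [-7, -5, -4, 12, 4]


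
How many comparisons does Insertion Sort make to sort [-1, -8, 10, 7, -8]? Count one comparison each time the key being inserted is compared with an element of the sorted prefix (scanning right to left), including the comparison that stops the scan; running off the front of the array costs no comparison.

Insert -8: -1 > -8 (shift), reached front = 1 comparison(s) -> [-8, -1, 10, 7, -8]
Insert 10: -1 <= 10 (stop) = 1 comparison(s) -> [-8, -1, 10, 7, -8]
Insert 7: 10 > 7 (shift), -1 <= 7 (stop) = 2 comparison(s) -> [-8, -1, 7, 10, -8]
Insert -8: 10 > -8 (shift), 7 > -8 (shift), -1 > -8 (shift), -8 <= -8 (stop) = 4 comparison(s) -> [-8, -8, -1, 7, 10]
Total comparisons: 1 + 1 + 2 + 4 = 8


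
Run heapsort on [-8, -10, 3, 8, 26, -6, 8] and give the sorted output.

Build heap: [26, 8, 8, -8, -10, -6, 3]
Extract 26: [8, 3, 8, -8, -10, -6, 26]
Extract 8: [8, 3, -6, -8, -10, 8, 26]
Extract 8: [3, -8, -6, -10, 8, 8, 26]
Extract 3: [-6, -8, -10, 3, 8, 8, 26]
Extract -6: [-8, -10, -6, 3, 8, 8, 26]
Extract -8: [-10, -8, -6, 3, 8, 8, 26]


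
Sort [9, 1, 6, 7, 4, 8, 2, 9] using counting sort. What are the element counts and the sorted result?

Count array: [0, 1, 1, 0, 1, 0, 1, 1, 1, 2]
(count[i] = number of elements equal to i)
Cumulative count: [0, 1, 2, 2, 3, 3, 4, 5, 6, 8]
Sorted: [1, 2, 4, 6, 7, 8, 9, 9]


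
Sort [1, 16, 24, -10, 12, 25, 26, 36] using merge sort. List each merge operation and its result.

Divide and conquer:
  Merge [1] + [16] -> [1, 16]
  Merge [24] + [-10] -> [-10, 24]
  Merge [1, 16] + [-10, 24] -> [-10, 1, 16, 24]
  Merge [12] + [25] -> [12, 25]
  Merge [26] + [36] -> [26, 36]
  Merge [12, 25] + [26, 36] -> [12, 25, 26, 36]
  Merge [-10, 1, 16, 24] + [12, 25, 26, 36] -> [-10, 1, 12, 16, 24, 25, 26, 36]


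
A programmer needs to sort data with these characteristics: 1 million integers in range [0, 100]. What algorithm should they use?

Best choice: Counting sort
Reason: O(n + k) where k=100 is small; linear time beats O(n log n)


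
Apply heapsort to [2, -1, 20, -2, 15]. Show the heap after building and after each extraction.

Build heap: [20, 15, 2, -2, -1]
Extract 20: [15, -1, 2, -2, 20]
Extract 15: [2, -1, -2, 15, 20]
Extract 2: [-1, -2, 2, 15, 20]
Extract -1: [-2, -1, 2, 15, 20]


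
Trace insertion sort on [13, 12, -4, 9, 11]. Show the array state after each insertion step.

First element 13 is already 'sorted'
Insert 12: shifted 1 elements -> [12, 13, -4, 9, 11]
Insert -4: shifted 2 elements -> [-4, 12, 13, 9, 11]
Insert 9: shifted 2 elements -> [-4, 9, 12, 13, 11]
Insert 11: shifted 2 elements -> [-4, 9, 11, 12, 13]


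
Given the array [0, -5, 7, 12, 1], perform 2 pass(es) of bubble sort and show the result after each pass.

After pass 1: [-5, 0, 7, 1, 12] (2 swaps)
After pass 2: [-5, 0, 1, 7, 12] (1 swaps)
Total swaps: 3


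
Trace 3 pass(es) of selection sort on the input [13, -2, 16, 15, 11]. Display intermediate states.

Pass 1: Select minimum -2 at index 1, swap -> [-2, 13, 16, 15, 11]
Pass 2: Select minimum 11 at index 4, swap -> [-2, 11, 16, 15, 13]
Pass 3: Select minimum 13 at index 4, swap -> [-2, 11, 13, 15, 16]


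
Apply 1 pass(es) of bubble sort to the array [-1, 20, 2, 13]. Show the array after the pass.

After pass 1: [-1, 2, 13, 20] (2 swaps)
Total swaps: 2


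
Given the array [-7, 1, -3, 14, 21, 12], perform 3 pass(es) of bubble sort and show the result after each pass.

After pass 1: [-7, -3, 1, 14, 12, 21] (2 swaps)
After pass 2: [-7, -3, 1, 12, 14, 21] (1 swaps)
After pass 3: [-7, -3, 1, 12, 14, 21] (0 swaps)
Total swaps: 3


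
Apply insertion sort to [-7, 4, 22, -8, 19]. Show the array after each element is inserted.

First element -7 is already 'sorted'
Insert 4: shifted 0 elements -> [-7, 4, 22, -8, 19]
Insert 22: shifted 0 elements -> [-7, 4, 22, -8, 19]
Insert -8: shifted 3 elements -> [-8, -7, 4, 22, 19]
Insert 19: shifted 1 elements -> [-8, -7, 4, 19, 22]


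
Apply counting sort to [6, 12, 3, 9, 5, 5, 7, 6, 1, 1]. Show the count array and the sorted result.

Count array: [0, 2, 0, 1, 0, 2, 2, 1, 0, 1, 0, 0, 1]
(count[i] = number of elements equal to i)
Cumulative count: [0, 2, 2, 3, 3, 5, 7, 8, 8, 9, 9, 9, 10]
Sorted: [1, 1, 3, 5, 5, 6, 6, 7, 9, 12]


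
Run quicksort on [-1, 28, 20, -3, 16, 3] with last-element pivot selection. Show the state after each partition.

Partition 1: pivot=3 at index 2 -> [-1, -3, 3, 28, 16, 20]
Partition 2: pivot=-3 at index 0 -> [-3, -1, 3, 28, 16, 20]
Partition 3: pivot=20 at index 4 -> [-3, -1, 3, 16, 20, 28]


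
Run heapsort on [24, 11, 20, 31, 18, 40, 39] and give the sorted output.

Build heap: [40, 31, 39, 11, 18, 20, 24]
Extract 40: [39, 31, 24, 11, 18, 20, 40]
Extract 39: [31, 20, 24, 11, 18, 39, 40]
Extract 31: [24, 20, 18, 11, 31, 39, 40]
Extract 24: [20, 11, 18, 24, 31, 39, 40]
Extract 20: [18, 11, 20, 24, 31, 39, 40]
Extract 18: [11, 18, 20, 24, 31, 39, 40]


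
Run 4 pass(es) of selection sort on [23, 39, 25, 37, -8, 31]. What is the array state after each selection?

Pass 1: Select minimum -8 at index 4, swap -> [-8, 39, 25, 37, 23, 31]
Pass 2: Select minimum 23 at index 4, swap -> [-8, 23, 25, 37, 39, 31]
Pass 3: Select minimum 25 at index 2, swap -> [-8, 23, 25, 37, 39, 31]
Pass 4: Select minimum 31 at index 5, swap -> [-8, 23, 25, 31, 39, 37]


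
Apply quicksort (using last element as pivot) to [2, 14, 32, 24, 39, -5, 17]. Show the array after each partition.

Partition 1: pivot=17 at index 3 -> [2, 14, -5, 17, 39, 32, 24]
Partition 2: pivot=-5 at index 0 -> [-5, 14, 2, 17, 39, 32, 24]
Partition 3: pivot=2 at index 1 -> [-5, 2, 14, 17, 39, 32, 24]
Partition 4: pivot=24 at index 4 -> [-5, 2, 14, 17, 24, 32, 39]
Partition 5: pivot=39 at index 6 -> [-5, 2, 14, 17, 24, 32, 39]


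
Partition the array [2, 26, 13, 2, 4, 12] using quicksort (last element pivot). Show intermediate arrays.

Partition 1: pivot=12 at index 3 -> [2, 2, 4, 12, 13, 26]
Partition 2: pivot=4 at index 2 -> [2, 2, 4, 12, 13, 26]
Partition 3: pivot=2 at index 1 -> [2, 2, 4, 12, 13, 26]
Partition 4: pivot=26 at index 5 -> [2, 2, 4, 12, 13, 26]


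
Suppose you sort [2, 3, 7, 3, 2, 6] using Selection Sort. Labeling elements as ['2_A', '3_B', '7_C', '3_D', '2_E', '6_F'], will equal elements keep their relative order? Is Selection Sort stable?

Trace Selection Sort on the labeled array (the key is the number; the letter only tracks identity):
  Pass 1: minimum 2_A is already at index 0; no swap -> [2_A, 3_B, 7_C, 3_D, 2_E, 6_F]
  Pass 2: minimum of unsorted part is 2_E at index 4; swap it with 3_B at index 1 -> [2_A, 2_E, 7_C, 3_D, 3_B, 6_F]
  Pass 3: minimum of unsorted part is 3_D at index 3; swap it with 7_C at index 2 -> [2_A, 2_E, 3_D, 7_C, 3_B, 6_F]
  Pass 4: minimum of unsorted part is 3_B at index 4; swap it with 7_C at index 3 -> [2_A, 2_E, 3_D, 3_B, 7_C, 6_F]
  Pass 5: minimum of unsorted part is 6_F at index 5; swap it with 7_C at index 4 -> [2_A, 2_E, 3_D, 3_B, 6_F, 7_C]
Final order: [2_A, 2_E, 3_D, 3_B, 6_F, 7_C]
Equal keys:
  value 2: originally 2_A, 2_E; after sorting 2_A, 2_E -> order preserved
  value 3: originally 3_B, 3_D; after sorting 3_D, 3_B -> order changed
Equal keys were reordered, so Selection Sort is not stable: the long-range swap that moves the minimum into place can carry an element past an equal key. (One such input is enough; an unstable sort may happen to preserve order on other inputs, but it gives no guarantee.)
Answer: Not stable


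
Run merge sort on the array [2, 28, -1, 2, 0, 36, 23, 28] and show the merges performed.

Divide and conquer:
  Merge [2] + [28] -> [2, 28]
  Merge [-1] + [2] -> [-1, 2]
  Merge [2, 28] + [-1, 2] -> [-1, 2, 2, 28]
  Merge [0] + [36] -> [0, 36]
  Merge [23] + [28] -> [23, 28]
  Merge [0, 36] + [23, 28] -> [0, 23, 28, 36]
  Merge [-1, 2, 2, 28] + [0, 23, 28, 36] -> [-1, 0, 2, 2, 23, 28, 28, 36]


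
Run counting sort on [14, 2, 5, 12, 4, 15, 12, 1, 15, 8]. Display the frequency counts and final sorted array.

Count array: [0, 1, 1, 0, 1, 1, 0, 0, 1, 0, 0, 0, 2, 0, 1, 2]
(count[i] = number of elements equal to i)
Cumulative count: [0, 1, 2, 2, 3, 4, 4, 4, 5, 5, 5, 5, 7, 7, 8, 10]
Sorted: [1, 2, 4, 5, 8, 12, 12, 14, 15, 15]


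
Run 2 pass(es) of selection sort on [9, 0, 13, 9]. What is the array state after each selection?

Pass 1: Select minimum 0 at index 1, swap -> [0, 9, 13, 9]
Pass 2: Select minimum 9 at index 1, swap -> [0, 9, 13, 9]


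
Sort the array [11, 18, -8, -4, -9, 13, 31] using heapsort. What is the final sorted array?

Build heap: [31, 18, 13, -4, -9, 11, -8]
Extract 31: [18, -4, 13, -8, -9, 11, 31]
Extract 18: [13, -4, 11, -8, -9, 18, 31]
Extract 13: [11, -4, -9, -8, 13, 18, 31]
Extract 11: [-4, -8, -9, 11, 13, 18, 31]
Extract -4: [-8, -9, -4, 11, 13, 18, 31]
Extract -8: [-9, -8, -4, 11, 13, 18, 31]


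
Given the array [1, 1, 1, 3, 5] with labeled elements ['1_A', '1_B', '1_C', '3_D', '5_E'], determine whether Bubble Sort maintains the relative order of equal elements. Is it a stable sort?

Trace Bubble Sort on the labeled array (the key is the number; the letter only tracks identity):
  After pass 1: [1_A, 1_B, 1_C, 3_D, 5_E] (no swaps, done)
Final order: [1_A, 1_B, 1_C, 3_D, 5_E]
Equal keys:
  value 1: originally 1_A, 1_B, 1_C; after sorting 1_A, 1_B, 1_C -> order preserved
All equal keys kept their original relative order. Bubble Sort is stable: it only swaps adjacent elements when the left one is strictly greater, so equal keys never move past each other.
Answer: Stable


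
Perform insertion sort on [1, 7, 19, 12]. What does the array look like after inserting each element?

First element 1 is already 'sorted'
Insert 7: shifted 0 elements -> [1, 7, 19, 12]
Insert 19: shifted 0 elements -> [1, 7, 19, 12]
Insert 12: shifted 1 elements -> [1, 7, 12, 19]


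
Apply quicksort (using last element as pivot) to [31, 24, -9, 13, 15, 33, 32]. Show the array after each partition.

Partition 1: pivot=32 at index 5 -> [31, 24, -9, 13, 15, 32, 33]
Partition 2: pivot=15 at index 2 -> [-9, 13, 15, 24, 31, 32, 33]
Partition 3: pivot=13 at index 1 -> [-9, 13, 15, 24, 31, 32, 33]
Partition 4: pivot=31 at index 4 -> [-9, 13, 15, 24, 31, 32, 33]


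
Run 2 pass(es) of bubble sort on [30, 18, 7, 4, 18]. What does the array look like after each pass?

After pass 1: [18, 7, 4, 18, 30] (4 swaps)
After pass 2: [7, 4, 18, 18, 30] (2 swaps)
Total swaps: 6


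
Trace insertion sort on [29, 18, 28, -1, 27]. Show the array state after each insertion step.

First element 29 is already 'sorted'
Insert 18: shifted 1 elements -> [18, 29, 28, -1, 27]
Insert 28: shifted 1 elements -> [18, 28, 29, -1, 27]
Insert -1: shifted 3 elements -> [-1, 18, 28, 29, 27]
Insert 27: shifted 2 elements -> [-1, 18, 27, 28, 29]


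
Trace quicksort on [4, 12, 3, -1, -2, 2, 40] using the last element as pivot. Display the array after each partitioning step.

Partition 1: pivot=40 at index 6 -> [4, 12, 3, -1, -2, 2, 40]
Partition 2: pivot=2 at index 2 -> [-1, -2, 2, 4, 12, 3, 40]
Partition 3: pivot=-2 at index 0 -> [-2, -1, 2, 4, 12, 3, 40]
Partition 4: pivot=3 at index 3 -> [-2, -1, 2, 3, 12, 4, 40]
Partition 5: pivot=4 at index 4 -> [-2, -1, 2, 3, 4, 12, 40]


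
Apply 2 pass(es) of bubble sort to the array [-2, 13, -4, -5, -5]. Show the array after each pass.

After pass 1: [-2, -4, -5, -5, 13] (3 swaps)
After pass 2: [-4, -5, -5, -2, 13] (3 swaps)
Total swaps: 6


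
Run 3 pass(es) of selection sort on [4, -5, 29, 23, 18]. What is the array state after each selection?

Pass 1: Select minimum -5 at index 1, swap -> [-5, 4, 29, 23, 18]
Pass 2: Select minimum 4 at index 1, swap -> [-5, 4, 29, 23, 18]
Pass 3: Select minimum 18 at index 4, swap -> [-5, 4, 18, 23, 29]


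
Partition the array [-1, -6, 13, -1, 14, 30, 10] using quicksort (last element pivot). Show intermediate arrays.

Partition 1: pivot=10 at index 3 -> [-1, -6, -1, 10, 14, 30, 13]
Partition 2: pivot=-1 at index 2 -> [-1, -6, -1, 10, 14, 30, 13]
Partition 3: pivot=-6 at index 0 -> [-6, -1, -1, 10, 14, 30, 13]
Partition 4: pivot=13 at index 4 -> [-6, -1, -1, 10, 13, 30, 14]
Partition 5: pivot=14 at index 5 -> [-6, -1, -1, 10, 13, 14, 30]


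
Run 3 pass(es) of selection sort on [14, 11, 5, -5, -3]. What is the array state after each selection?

Pass 1: Select minimum -5 at index 3, swap -> [-5, 11, 5, 14, -3]
Pass 2: Select minimum -3 at index 4, swap -> [-5, -3, 5, 14, 11]
Pass 3: Select minimum 5 at index 2, swap -> [-5, -3, 5, 14, 11]


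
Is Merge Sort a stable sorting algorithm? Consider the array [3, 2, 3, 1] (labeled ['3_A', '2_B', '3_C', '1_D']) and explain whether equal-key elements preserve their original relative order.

Trace Merge Sort on the labeled array (the key is the number; the letter only tracks identity):
  Merge [3_A] + [2_B] -> [2_B, 3_A]
  Merge [3_C] + [1_D] -> [1_D, 3_C]
  Merge [2_B, 3_A] + [1_D, 3_C] -> [1_D, 2_B, 3_A, 3_C]
Final order: [1_D, 2_B, 3_A, 3_C]
Equal keys:
  value 3: originally 3_A, 3_C; after sorting 3_A, 3_C -> order preserved
All equal keys kept their original relative order. Merge Sort is stable: when the heads of the two halves are equal the merge takes from the left half first.
Answer: Stable


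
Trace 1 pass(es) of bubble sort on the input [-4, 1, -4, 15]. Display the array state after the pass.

After pass 1: [-4, -4, 1, 15] (1 swaps)
Total swaps: 1


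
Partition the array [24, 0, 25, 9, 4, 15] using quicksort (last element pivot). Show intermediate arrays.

Partition 1: pivot=15 at index 3 -> [0, 9, 4, 15, 25, 24]
Partition 2: pivot=4 at index 1 -> [0, 4, 9, 15, 25, 24]
Partition 3: pivot=24 at index 4 -> [0, 4, 9, 15, 24, 25]


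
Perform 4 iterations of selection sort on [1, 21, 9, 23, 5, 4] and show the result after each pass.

Pass 1: Select minimum 1 at index 0, swap -> [1, 21, 9, 23, 5, 4]
Pass 2: Select minimum 4 at index 5, swap -> [1, 4, 9, 23, 5, 21]
Pass 3: Select minimum 5 at index 4, swap -> [1, 4, 5, 23, 9, 21]
Pass 4: Select minimum 9 at index 4, swap -> [1, 4, 5, 9, 23, 21]


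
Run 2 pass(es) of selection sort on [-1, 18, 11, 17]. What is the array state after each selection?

Pass 1: Select minimum -1 at index 0, swap -> [-1, 18, 11, 17]
Pass 2: Select minimum 11 at index 2, swap -> [-1, 11, 18, 17]


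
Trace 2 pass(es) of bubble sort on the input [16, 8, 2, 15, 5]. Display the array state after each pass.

After pass 1: [8, 2, 15, 5, 16] (4 swaps)
After pass 2: [2, 8, 5, 15, 16] (2 swaps)
Total swaps: 6


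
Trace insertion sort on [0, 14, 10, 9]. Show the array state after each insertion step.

First element 0 is already 'sorted'
Insert 14: shifted 0 elements -> [0, 14, 10, 9]
Insert 10: shifted 1 elements -> [0, 10, 14, 9]
Insert 9: shifted 2 elements -> [0, 9, 10, 14]


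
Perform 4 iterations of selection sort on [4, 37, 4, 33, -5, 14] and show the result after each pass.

Pass 1: Select minimum -5 at index 4, swap -> [-5, 37, 4, 33, 4, 14]
Pass 2: Select minimum 4 at index 2, swap -> [-5, 4, 37, 33, 4, 14]
Pass 3: Select minimum 4 at index 4, swap -> [-5, 4, 4, 33, 37, 14]
Pass 4: Select minimum 14 at index 5, swap -> [-5, 4, 4, 14, 37, 33]


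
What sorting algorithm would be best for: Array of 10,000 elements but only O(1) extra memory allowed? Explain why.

Best choice: Heapsort
Reason: Heapsort rearranges the array in place using O(1) auxiliary space and still guarantees O(n log n) time; quicksort partitions in place but needs Theta(log n) stack space for recursion (O(n) in the worst case), and mergesort requires O(n) auxiliary space


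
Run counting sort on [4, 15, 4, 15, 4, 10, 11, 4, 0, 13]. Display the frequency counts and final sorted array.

Count array: [1, 0, 0, 0, 4, 0, 0, 0, 0, 0, 1, 1, 0, 1, 0, 2]
(count[i] = number of elements equal to i)
Cumulative count: [1, 1, 1, 1, 5, 5, 5, 5, 5, 5, 6, 7, 7, 8, 8, 10]
Sorted: [0, 4, 4, 4, 4, 10, 11, 13, 15, 15]


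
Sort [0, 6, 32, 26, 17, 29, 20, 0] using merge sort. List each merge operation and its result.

Divide and conquer:
  Merge [0] + [6] -> [0, 6]
  Merge [32] + [26] -> [26, 32]
  Merge [0, 6] + [26, 32] -> [0, 6, 26, 32]
  Merge [17] + [29] -> [17, 29]
  Merge [20] + [0] -> [0, 20]
  Merge [17, 29] + [0, 20] -> [0, 17, 20, 29]
  Merge [0, 6, 26, 32] + [0, 17, 20, 29] -> [0, 0, 6, 17, 20, 26, 29, 32]


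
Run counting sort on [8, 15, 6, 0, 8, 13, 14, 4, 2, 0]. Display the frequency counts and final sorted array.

Count array: [2, 0, 1, 0, 1, 0, 1, 0, 2, 0, 0, 0, 0, 1, 1, 1]
(count[i] = number of elements equal to i)
Cumulative count: [2, 2, 3, 3, 4, 4, 5, 5, 7, 7, 7, 7, 7, 8, 9, 10]
Sorted: [0, 0, 2, 4, 6, 8, 8, 13, 14, 15]


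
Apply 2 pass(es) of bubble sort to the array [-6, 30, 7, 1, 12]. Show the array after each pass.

After pass 1: [-6, 7, 1, 12, 30] (3 swaps)
After pass 2: [-6, 1, 7, 12, 30] (1 swaps)
Total swaps: 4


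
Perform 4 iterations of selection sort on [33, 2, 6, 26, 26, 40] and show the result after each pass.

Pass 1: Select minimum 2 at index 1, swap -> [2, 33, 6, 26, 26, 40]
Pass 2: Select minimum 6 at index 2, swap -> [2, 6, 33, 26, 26, 40]
Pass 3: Select minimum 26 at index 3, swap -> [2, 6, 26, 33, 26, 40]
Pass 4: Select minimum 26 at index 4, swap -> [2, 6, 26, 26, 33, 40]


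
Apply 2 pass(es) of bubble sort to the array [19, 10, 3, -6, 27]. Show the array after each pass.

After pass 1: [10, 3, -6, 19, 27] (3 swaps)
After pass 2: [3, -6, 10, 19, 27] (2 swaps)
Total swaps: 5


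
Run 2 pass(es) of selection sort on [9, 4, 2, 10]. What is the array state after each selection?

Pass 1: Select minimum 2 at index 2, swap -> [2, 4, 9, 10]
Pass 2: Select minimum 4 at index 1, swap -> [2, 4, 9, 10]


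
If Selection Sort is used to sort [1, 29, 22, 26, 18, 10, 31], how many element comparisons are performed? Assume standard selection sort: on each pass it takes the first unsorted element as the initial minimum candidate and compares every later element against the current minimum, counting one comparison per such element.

Pass 1: scan indices 1..6 for the minimum = 6 comparison(s); min is 1, place at index 0 -> [1, 29, 22, 26, 18, 10, 31]
Pass 2: scan indices 2..6 for the minimum = 5 comparison(s); min is 10, place at index 1 -> [1, 10, 22, 26, 18, 29, 31]
Pass 3: scan indices 3..6 for the minimum = 4 comparison(s); min is 18, place at index 2 -> [1, 10, 18, 26, 22, 29, 31]
Pass 4: scan indices 4..6 for the minimum = 3 comparison(s); min is 22, place at index 3 -> [1, 10, 18, 22, 26, 29, 31]
Pass 5: scan indices 5..6 for the minimum = 2 comparison(s); min is 26, place at index 4 -> [1, 10, 18, 22, 26, 29, 31]
Pass 6: scan indices 6..6 for the minimum = 1 comparison(s); min is 29, place at index 5 -> [1, 10, 18, 22, 26, 29, 31]
Selection sort always scans the whole unsorted suffix, so the count is (n-1) + (n-2) + ... + 1 = n(n-1)/2 = 7*6/2 = 21 regardless of the input order.
Total comparisons: 6 + 5 + 4 + 3 + 2 + 1 = 21


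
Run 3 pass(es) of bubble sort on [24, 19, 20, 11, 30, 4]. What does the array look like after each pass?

After pass 1: [19, 20, 11, 24, 4, 30] (4 swaps)
After pass 2: [19, 11, 20, 4, 24, 30] (2 swaps)
After pass 3: [11, 19, 4, 20, 24, 30] (2 swaps)
Total swaps: 8


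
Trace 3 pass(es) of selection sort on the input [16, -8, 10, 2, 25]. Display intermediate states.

Pass 1: Select minimum -8 at index 1, swap -> [-8, 16, 10, 2, 25]
Pass 2: Select minimum 2 at index 3, swap -> [-8, 2, 10, 16, 25]
Pass 3: Select minimum 10 at index 2, swap -> [-8, 2, 10, 16, 25]


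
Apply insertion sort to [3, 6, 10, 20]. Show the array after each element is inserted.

First element 3 is already 'sorted'
Insert 6: shifted 0 elements -> [3, 6, 10, 20]
Insert 10: shifted 0 elements -> [3, 6, 10, 20]
Insert 20: shifted 0 elements -> [3, 6, 10, 20]


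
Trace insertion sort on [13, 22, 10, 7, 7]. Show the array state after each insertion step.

First element 13 is already 'sorted'
Insert 22: shifted 0 elements -> [13, 22, 10, 7, 7]
Insert 10: shifted 2 elements -> [10, 13, 22, 7, 7]
Insert 7: shifted 3 elements -> [7, 10, 13, 22, 7]
Insert 7: shifted 3 elements -> [7, 7, 10, 13, 22]


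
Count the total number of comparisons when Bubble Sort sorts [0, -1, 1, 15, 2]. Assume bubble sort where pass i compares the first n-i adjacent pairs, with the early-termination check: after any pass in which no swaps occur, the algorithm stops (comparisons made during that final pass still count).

Pass 1: compare adjacent pairs (0,1)..(3,4) = 4 comparison(s), 2 swap(s) -> [-1, 0, 1, 2, 15]
Pass 2: compare adjacent pairs (0,1)..(2,3) = 3 comparison(s), 0 swap(s) -> [-1, 0, 1, 2, 15]
No swaps in this pass, so bubble sort stops here.
Total comparisons: 4 + 3 = 7


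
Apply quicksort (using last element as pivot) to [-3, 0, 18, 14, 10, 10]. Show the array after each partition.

Partition 1: pivot=10 at index 3 -> [-3, 0, 10, 10, 18, 14]
Partition 2: pivot=10 at index 2 -> [-3, 0, 10, 10, 18, 14]
Partition 3: pivot=0 at index 1 -> [-3, 0, 10, 10, 18, 14]
Partition 4: pivot=14 at index 4 -> [-3, 0, 10, 10, 14, 18]


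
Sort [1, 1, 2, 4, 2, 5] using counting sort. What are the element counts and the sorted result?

Count array: [0, 2, 2, 0, 1, 1]
(count[i] = number of elements equal to i)
Cumulative count: [0, 2, 4, 4, 5, 6]
Sorted: [1, 1, 2, 2, 4, 5]


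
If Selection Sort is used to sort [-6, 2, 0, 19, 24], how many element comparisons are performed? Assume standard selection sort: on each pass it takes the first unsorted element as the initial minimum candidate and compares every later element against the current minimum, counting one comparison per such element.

Pass 1: scan indices 1..4 for the minimum = 4 comparison(s); min is -6, place at index 0 -> [-6, 2, 0, 19, 24]
Pass 2: scan indices 2..4 for the minimum = 3 comparison(s); min is 0, place at index 1 -> [-6, 0, 2, 19, 24]
Pass 3: scan indices 3..4 for the minimum = 2 comparison(s); min is 2, place at index 2 -> [-6, 0, 2, 19, 24]
Pass 4: scan indices 4..4 for the minimum = 1 comparison(s); min is 19, place at index 3 -> [-6, 0, 2, 19, 24]
Selection sort always scans the whole unsorted suffix, so the count is (n-1) + (n-2) + ... + 1 = n(n-1)/2 = 5*4/2 = 10 regardless of the input order.
Total comparisons: 4 + 3 + 2 + 1 = 10


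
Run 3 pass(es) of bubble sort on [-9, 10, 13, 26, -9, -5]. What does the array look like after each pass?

After pass 1: [-9, 10, 13, -9, -5, 26] (2 swaps)
After pass 2: [-9, 10, -9, -5, 13, 26] (2 swaps)
After pass 3: [-9, -9, -5, 10, 13, 26] (2 swaps)
Total swaps: 6


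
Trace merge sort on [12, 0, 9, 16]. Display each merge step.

Divide and conquer:
  Merge [12] + [0] -> [0, 12]
  Merge [9] + [16] -> [9, 16]
  Merge [0, 12] + [9, 16] -> [0, 9, 12, 16]


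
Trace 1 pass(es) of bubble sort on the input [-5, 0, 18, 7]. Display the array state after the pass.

After pass 1: [-5, 0, 7, 18] (1 swaps)
Total swaps: 1


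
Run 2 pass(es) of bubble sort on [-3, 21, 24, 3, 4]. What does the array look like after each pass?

After pass 1: [-3, 21, 3, 4, 24] (2 swaps)
After pass 2: [-3, 3, 4, 21, 24] (2 swaps)
Total swaps: 4


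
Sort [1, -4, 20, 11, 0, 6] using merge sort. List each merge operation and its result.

Divide and conquer:
  Merge [-4] + [20] -> [-4, 20]
  Merge [1] + [-4, 20] -> [-4, 1, 20]
  Merge [0] + [6] -> [0, 6]
  Merge [11] + [0, 6] -> [0, 6, 11]
  Merge [-4, 1, 20] + [0, 6, 11] -> [-4, 0, 1, 6, 11, 20]


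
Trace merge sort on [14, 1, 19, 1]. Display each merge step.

Divide and conquer:
  Merge [14] + [1] -> [1, 14]
  Merge [19] + [1] -> [1, 19]
  Merge [1, 14] + [1, 19] -> [1, 1, 14, 19]


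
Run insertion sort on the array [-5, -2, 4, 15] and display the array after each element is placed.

First element -5 is already 'sorted'
Insert -2: shifted 0 elements -> [-5, -2, 4, 15]
Insert 4: shifted 0 elements -> [-5, -2, 4, 15]
Insert 15: shifted 0 elements -> [-5, -2, 4, 15]


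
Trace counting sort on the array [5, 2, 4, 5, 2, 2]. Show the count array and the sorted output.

Count array: [0, 0, 3, 0, 1, 2]
(count[i] = number of elements equal to i)
Cumulative count: [0, 0, 3, 3, 4, 6]
Sorted: [2, 2, 2, 4, 5, 5]


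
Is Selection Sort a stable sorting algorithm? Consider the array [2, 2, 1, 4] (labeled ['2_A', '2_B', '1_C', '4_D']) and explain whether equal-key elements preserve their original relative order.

Trace Selection Sort on the labeled array (the key is the number; the letter only tracks identity):
  Pass 1: minimum of unsorted part is 1_C at index 2; swap it with 2_A at index 0 -> [1_C, 2_B, 2_A, 4_D]
  Pass 2: minimum 2_B is already at index 1; no swap -> [1_C, 2_B, 2_A, 4_D]
  Pass 3: minimum 2_A is already at index 2; no swap -> [1_C, 2_B, 2_A, 4_D]
Final order: [1_C, 2_B, 2_A, 4_D]
Equal keys:
  value 2: originally 2_A, 2_B; after sorting 2_B, 2_A -> order changed
Equal keys were reordered, so Selection Sort is not stable: the long-range swap that moves the minimum into place can carry an element past an equal key. (One such input is enough; an unstable sort may happen to preserve order on other inputs, but it gives no guarantee.)
Answer: Not stable


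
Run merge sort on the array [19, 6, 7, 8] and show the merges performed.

Divide and conquer:
  Merge [19] + [6] -> [6, 19]
  Merge [7] + [8] -> [7, 8]
  Merge [6, 19] + [7, 8] -> [6, 7, 8, 19]


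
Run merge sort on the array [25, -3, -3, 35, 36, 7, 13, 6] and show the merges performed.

Divide and conquer:
  Merge [25] + [-3] -> [-3, 25]
  Merge [-3] + [35] -> [-3, 35]
  Merge [-3, 25] + [-3, 35] -> [-3, -3, 25, 35]
  Merge [36] + [7] -> [7, 36]
  Merge [13] + [6] -> [6, 13]
  Merge [7, 36] + [6, 13] -> [6, 7, 13, 36]
  Merge [-3, -3, 25, 35] + [6, 7, 13, 36] -> [-3, -3, 6, 7, 13, 25, 35, 36]


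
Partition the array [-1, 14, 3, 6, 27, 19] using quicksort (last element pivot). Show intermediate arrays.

Partition 1: pivot=19 at index 4 -> [-1, 14, 3, 6, 19, 27]
Partition 2: pivot=6 at index 2 -> [-1, 3, 6, 14, 19, 27]
Partition 3: pivot=3 at index 1 -> [-1, 3, 6, 14, 19, 27]


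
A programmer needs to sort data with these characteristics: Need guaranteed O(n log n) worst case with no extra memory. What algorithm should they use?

Best choice: Heapsort
Reason: Heapsort is O(n log n) worst case and sorts in-place; quicksort can degrade to O(n^2)


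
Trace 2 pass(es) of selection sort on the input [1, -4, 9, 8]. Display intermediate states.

Pass 1: Select minimum -4 at index 1, swap -> [-4, 1, 9, 8]
Pass 2: Select minimum 1 at index 1, swap -> [-4, 1, 9, 8]


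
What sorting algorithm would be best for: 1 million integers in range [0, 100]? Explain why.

Best choice: Counting sort
Reason: O(n + k) where k=100 is small; linear time beats O(n log n)


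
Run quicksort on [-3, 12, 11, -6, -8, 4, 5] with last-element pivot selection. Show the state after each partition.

Partition 1: pivot=5 at index 4 -> [-3, -6, -8, 4, 5, 12, 11]
Partition 2: pivot=4 at index 3 -> [-3, -6, -8, 4, 5, 12, 11]
Partition 3: pivot=-8 at index 0 -> [-8, -6, -3, 4, 5, 12, 11]
Partition 4: pivot=-3 at index 2 -> [-8, -6, -3, 4, 5, 12, 11]
Partition 5: pivot=11 at index 5 -> [-8, -6, -3, 4, 5, 11, 12]


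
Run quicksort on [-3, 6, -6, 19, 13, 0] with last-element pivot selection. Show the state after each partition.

Partition 1: pivot=0 at index 2 -> [-3, -6, 0, 19, 13, 6]
Partition 2: pivot=-6 at index 0 -> [-6, -3, 0, 19, 13, 6]
Partition 3: pivot=6 at index 3 -> [-6, -3, 0, 6, 13, 19]
Partition 4: pivot=19 at index 5 -> [-6, -3, 0, 6, 13, 19]


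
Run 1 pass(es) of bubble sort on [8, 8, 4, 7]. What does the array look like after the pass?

After pass 1: [8, 4, 7, 8] (2 swaps)
Total swaps: 2


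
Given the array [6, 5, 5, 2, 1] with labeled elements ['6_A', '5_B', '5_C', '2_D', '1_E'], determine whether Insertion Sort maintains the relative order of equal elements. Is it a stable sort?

Trace Insertion Sort on the labeled array (the key is the number; the letter only tracks identity):
  Insert 5_B at index 0: [5_B, 6_A, 5_C, 2_D, 1_E]
  Insert 5_C at index 1: [5_B, 5_C, 6_A, 2_D, 1_E]
  Insert 2_D at index 0: [2_D, 5_B, 5_C, 6_A, 1_E]
  Insert 1_E at index 0: [1_E, 2_D, 5_B, 5_C, 6_A]
Final order: [1_E, 2_D, 5_B, 5_C, 6_A]
Equal keys:
  value 5: originally 5_B, 5_C; after sorting 5_B, 5_C -> order preserved
All equal keys kept their original relative order. Insertion Sort is stable: elements are shifted only while they are strictly greater than the key, so a key is inserted after any equal elements already placed.
Answer: Stable
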